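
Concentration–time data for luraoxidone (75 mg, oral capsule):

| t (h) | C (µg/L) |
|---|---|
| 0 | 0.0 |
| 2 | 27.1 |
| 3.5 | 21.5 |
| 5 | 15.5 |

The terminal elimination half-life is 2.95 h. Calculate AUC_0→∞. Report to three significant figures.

Trapezoidal AUC_0→5:
  [0→2]: (0.0+27.1)/2 × 2 = 27.1
  [2→3.5]: (27.1+21.5)/2 × 1.5 = 36.45
  [3.5→5]: (21.5+15.5)/2 × 1.5 = 27.75
  Sum = 91.3 µg/L·h
k_e = ln2 / t½ = 0.693147 / 2.95 = 0.2350 h^-1
Extrapolated tail: C_last / k_e = 15.5 / 0.235 = 65.957
AUC_0→∞ = 91.3 + 65.957 = 157.257 µg/L·h

AUC = 157 µg/L·h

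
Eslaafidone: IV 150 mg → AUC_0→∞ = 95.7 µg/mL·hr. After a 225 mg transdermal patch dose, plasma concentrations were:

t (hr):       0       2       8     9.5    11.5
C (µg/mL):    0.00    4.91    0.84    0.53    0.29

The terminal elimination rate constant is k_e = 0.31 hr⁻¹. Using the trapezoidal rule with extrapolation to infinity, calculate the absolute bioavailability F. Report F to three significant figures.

Trapezoidal AUC_0→11.5 (transdermal patch):
  [0→2]: (0.00+4.91)/2 × 2 = 4.91
  [2→8]: (4.91+0.84)/2 × 6 = 17.25
  [8→9.5]: (0.84+0.53)/2 × 1.5 = 1.0275
  [9.5→11.5]: (0.53+0.29)/2 × 2 = 0.82
  Sum = 24.0075 µg/mL·hr
Tail: C_last/k_e = 0.29/0.31 = 0.935
AUC_0→∞ (transdermal patch) = 24.0075 + 0.935 = 24.9425 µg/mL·hr
F = (AUC_ev/D_ev)/(AUC_iv/D_iv) = (24.9425/225)/(95.7/150) = 0.110856/0.638 = 0.1738

F = 0.174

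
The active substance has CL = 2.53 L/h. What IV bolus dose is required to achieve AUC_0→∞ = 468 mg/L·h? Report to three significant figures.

Dose = 1180 mg

Dose_iv = CL × AUC_0→∞
     = 2.53 × 468 = 1184.04 mg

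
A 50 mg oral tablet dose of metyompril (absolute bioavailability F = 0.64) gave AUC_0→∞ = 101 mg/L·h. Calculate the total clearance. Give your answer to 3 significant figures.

CL = 0.317 L/h

CL = F × Dose / AUC_0→∞
   = 0.64 × 50 / 101 = 0.316832 L/h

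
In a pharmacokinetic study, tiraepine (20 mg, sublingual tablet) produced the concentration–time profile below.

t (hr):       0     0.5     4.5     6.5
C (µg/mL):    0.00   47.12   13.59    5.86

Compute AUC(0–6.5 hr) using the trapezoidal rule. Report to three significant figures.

AUC = 153 µg/mL·hr

Trapezoidal AUC_0→6.5:
  [0→0.5]: (0.00+47.12)/2 × 0.5 = 11.78
  [0.5→4.5]: (47.12+13.59)/2 × 4 = 121.42
  [4.5→6.5]: (13.59+5.86)/2 × 2 = 19.45
  Sum = 152.65 µg/mL·hr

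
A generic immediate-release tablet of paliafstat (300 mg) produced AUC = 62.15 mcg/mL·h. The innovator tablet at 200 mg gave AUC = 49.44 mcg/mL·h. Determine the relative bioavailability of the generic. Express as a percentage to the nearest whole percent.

F_rel = 84%

F_rel = (AUC_test/D_test) / (AUC_ref/D_ref)
      = (62.15/300) / (49.44/200)
      = 0.207167 / 0.2472 = 0.8381 = 83.81%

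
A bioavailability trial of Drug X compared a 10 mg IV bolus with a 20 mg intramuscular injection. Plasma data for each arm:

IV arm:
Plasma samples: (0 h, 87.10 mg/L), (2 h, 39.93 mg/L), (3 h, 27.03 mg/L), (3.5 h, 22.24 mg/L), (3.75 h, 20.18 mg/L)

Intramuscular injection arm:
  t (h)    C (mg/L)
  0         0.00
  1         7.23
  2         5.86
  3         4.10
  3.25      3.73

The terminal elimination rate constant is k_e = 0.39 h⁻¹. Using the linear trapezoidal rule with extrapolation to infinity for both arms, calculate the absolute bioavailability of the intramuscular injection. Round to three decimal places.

F = 0.056

Trapezoidal AUC_0→3.75 (IV):
  [0→2]: (87.10+39.93)/2 × 2 = 127.03
  [2→3]: (39.93+27.03)/2 × 1 = 33.48
  [3→3.5]: (27.03+22.24)/2 × 0.5 = 12.3175
  [3.5→3.75]: (22.24+20.18)/2 × 0.25 = 5.3025
  Sum = 178.13 mg/L·h
IV tail: 20.18/0.39 = 51.744; AUC_iv,0→∞ = 178.13 + 51.744 = 229.874 mg/L·h
Trapezoidal AUC_0→3.25 (intramuscular injection):
  [0→1]: (0.00+7.23)/2 × 1 = 3.615
  [1→2]: (7.23+5.86)/2 × 1 = 6.545
  [2→3]: (5.86+4.10)/2 × 1 = 4.98
  [3→3.25]: (4.10+3.73)/2 × 0.25 = 0.97875
  Sum = 16.11875 mg/L·h
intramuscular injection tail: 3.73/0.39 = 9.564; AUC_ev,0→∞ = 16.11875 + 9.564 = 25.68275 mg/L·h
F = (AUC_ev/D_ev)/(AUC_iv/D_iv) = (25.68275/20)/(229.874/10) = 1.2841375/22.9874 = 0.0559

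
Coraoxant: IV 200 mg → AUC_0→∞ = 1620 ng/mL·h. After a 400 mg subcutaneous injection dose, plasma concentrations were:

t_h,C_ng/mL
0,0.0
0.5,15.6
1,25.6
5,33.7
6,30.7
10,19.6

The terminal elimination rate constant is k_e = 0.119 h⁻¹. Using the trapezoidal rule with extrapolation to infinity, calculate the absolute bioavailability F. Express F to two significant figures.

F = 0.13

Trapezoidal AUC_0→10 (subcutaneous injection):
  [0→0.5]: (0.0+15.6)/2 × 0.5 = 3.9
  [0.5→1]: (15.6+25.6)/2 × 0.5 = 10.3
  [1→5]: (25.6+33.7)/2 × 4 = 118.6
  [5→6]: (33.7+30.7)/2 × 1 = 32.2
  [6→10]: (30.7+19.6)/2 × 4 = 100.6
  Sum = 265.6 ng/mL·h
Tail: C_last/k_e = 19.6/0.119 = 164.706
AUC_0→∞ (subcutaneous injection) = 265.6 + 164.706 = 430.306 ng/mL·h
F = (AUC_ev/D_ev)/(AUC_iv/D_iv) = (430.306/400)/(1620/200) = 1.075765/8.1 = 0.1328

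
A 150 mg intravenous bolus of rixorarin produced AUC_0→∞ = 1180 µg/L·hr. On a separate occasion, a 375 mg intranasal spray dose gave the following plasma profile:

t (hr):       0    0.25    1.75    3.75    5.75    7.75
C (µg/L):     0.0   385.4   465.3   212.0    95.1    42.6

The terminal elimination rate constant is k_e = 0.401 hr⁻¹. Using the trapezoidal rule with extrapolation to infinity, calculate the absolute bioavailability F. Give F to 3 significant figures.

Trapezoidal AUC_0→7.75 (intranasal spray):
  [0→0.25]: (0.0+385.4)/2 × 0.25 = 48.175
  [0.25→1.75]: (385.4+465.3)/2 × 1.5 = 638.025
  [1.75→3.75]: (465.3+212.0)/2 × 2 = 677.3
  [3.75→5.75]: (212.0+95.1)/2 × 2 = 307.1
  [5.75→7.75]: (95.1+42.6)/2 × 2 = 137.7
  Sum = 1808.3 µg/L·hr
Tail: C_last/k_e = 42.6/0.401 = 106.234
AUC_0→∞ (intranasal spray) = 1808.3 + 106.234 = 1914.534 µg/L·hr
F = (AUC_ev/D_ev)/(AUC_iv/D_iv) = (1914.534/375)/(1180/150) = 5.105424/7.86667 = 0.6490

F = 0.649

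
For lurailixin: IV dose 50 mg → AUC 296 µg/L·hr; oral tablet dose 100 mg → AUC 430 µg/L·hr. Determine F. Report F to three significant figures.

F = 0.726

F = (AUC_ev / D_ev) / (AUC_iv / D_iv)
  = (430/100) / (296/50)
  = 4.3 / 5.92 = 0.7264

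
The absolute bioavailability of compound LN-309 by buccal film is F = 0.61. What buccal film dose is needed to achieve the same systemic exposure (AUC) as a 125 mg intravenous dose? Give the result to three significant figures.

For equal systemic exposure: F × D_ev = D_iv
D_ev = D_iv / F = 125 / 0.61 = 204.918 mg

D_buccal = 205 mg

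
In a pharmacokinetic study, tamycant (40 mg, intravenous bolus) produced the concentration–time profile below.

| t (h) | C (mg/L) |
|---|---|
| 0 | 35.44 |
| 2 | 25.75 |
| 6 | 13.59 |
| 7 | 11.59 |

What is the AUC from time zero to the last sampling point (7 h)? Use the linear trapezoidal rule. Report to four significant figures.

AUC = 152.5 mg/L·h

Trapezoidal AUC_0→7:
  [0→2]: (35.44+25.75)/2 × 2 = 61.19
  [2→6]: (25.75+13.59)/2 × 4 = 78.68
  [6→7]: (13.59+11.59)/2 × 1 = 12.59
  Sum = 152.46 mg/L·h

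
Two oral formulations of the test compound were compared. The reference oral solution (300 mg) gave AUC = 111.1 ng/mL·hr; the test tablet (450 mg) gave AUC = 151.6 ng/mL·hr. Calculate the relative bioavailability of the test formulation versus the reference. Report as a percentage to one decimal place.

F_rel = 91.0%

F_rel = (AUC_test/D_test) / (AUC_ref/D_ref)
      = (151.6/450) / (111.1/300)
      = 0.336889 / 0.370333 = 0.9097 = 90.97%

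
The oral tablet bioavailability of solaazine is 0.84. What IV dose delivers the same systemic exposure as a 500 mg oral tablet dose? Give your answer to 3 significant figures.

D_iv = 420 mg

Systemic exposure from an extravascular dose = F × D_ev, so the equivalent IV dose is F × D_ev.
D_iv = F × D_ev = 0.84 × 500 = 420 mg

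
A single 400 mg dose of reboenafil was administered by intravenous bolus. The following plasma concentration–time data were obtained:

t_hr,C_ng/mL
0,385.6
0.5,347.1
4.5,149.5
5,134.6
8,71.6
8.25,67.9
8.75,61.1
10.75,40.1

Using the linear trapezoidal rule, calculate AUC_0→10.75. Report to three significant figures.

AUC = 1710 ng/mL·hr

Trapezoidal AUC_0→10.75:
  [0→0.5]: (385.6+347.1)/2 × 0.5 = 183.175
  [0.5→4.5]: (347.1+149.5)/2 × 4 = 993.2
  [4.5→5]: (149.5+134.6)/2 × 0.5 = 71.025
  [5→8]: (134.6+71.6)/2 × 3 = 309.3
  [8→8.25]: (71.6+67.9)/2 × 0.25 = 17.4375
  [8.25→8.75]: (67.9+61.1)/2 × 0.5 = 32.25
  [8.75→10.75]: (61.1+40.1)/2 × 2 = 101.2
  Sum = 1707.5875 ng/mL·hr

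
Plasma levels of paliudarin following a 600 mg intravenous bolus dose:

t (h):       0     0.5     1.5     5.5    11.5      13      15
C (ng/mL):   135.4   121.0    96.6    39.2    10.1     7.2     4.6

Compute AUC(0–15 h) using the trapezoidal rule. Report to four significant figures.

Trapezoidal AUC_0→15:
  [0→0.5]: (135.4+121.0)/2 × 0.5 = 64.1
  [0.5→1.5]: (121.0+96.6)/2 × 1 = 108.8
  [1.5→5.5]: (96.6+39.2)/2 × 4 = 271.6
  [5.5→11.5]: (39.2+10.1)/2 × 6 = 147.9
  [11.5→13]: (10.1+7.2)/2 × 1.5 = 12.975
  [13→15]: (7.2+4.6)/2 × 2 = 11.8
  Sum = 617.175 ng/mL·h

AUC = 617.2 ng/mL·h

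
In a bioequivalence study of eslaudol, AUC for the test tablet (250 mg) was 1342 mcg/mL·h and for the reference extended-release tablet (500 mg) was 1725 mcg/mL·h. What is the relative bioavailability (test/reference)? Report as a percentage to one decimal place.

F_rel = (AUC_test/D_test) / (AUC_ref/D_ref)
      = (1342/250) / (1725/500)
      = 5.368 / 3.45 = 1.5559 = 155.59%

F_rel = 155.6%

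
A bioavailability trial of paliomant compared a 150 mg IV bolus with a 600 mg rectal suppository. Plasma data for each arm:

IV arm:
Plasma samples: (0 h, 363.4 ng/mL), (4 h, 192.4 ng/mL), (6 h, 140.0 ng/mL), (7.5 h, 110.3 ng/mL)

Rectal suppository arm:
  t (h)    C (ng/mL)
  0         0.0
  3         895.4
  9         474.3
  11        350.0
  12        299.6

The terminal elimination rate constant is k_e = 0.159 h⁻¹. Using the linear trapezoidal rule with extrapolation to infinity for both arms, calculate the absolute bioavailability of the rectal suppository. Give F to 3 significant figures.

Trapezoidal AUC_0→7.5 (IV):
  [0→4]: (363.4+192.4)/2 × 4 = 1111.6
  [4→6]: (192.4+140.0)/2 × 2 = 332.4
  [6→7.5]: (140.0+110.3)/2 × 1.5 = 187.725
  Sum = 1631.725 ng/mL·h
IV tail: 110.3/0.159 = 693.711; AUC_iv,0→∞ = 1631.725 + 693.711 = 2325.436 ng/mL·h
Trapezoidal AUC_0→12 (rectal suppository):
  [0→3]: (0.0+895.4)/2 × 3 = 1343.1
  [3→9]: (895.4+474.3)/2 × 6 = 4109.1
  [9→11]: (474.3+350.0)/2 × 2 = 824.3
  [11→12]: (350.0+299.6)/2 × 1 = 324.8
  Sum = 6601.3 ng/mL·h
rectal suppository tail: 299.6/0.159 = 1884.277; AUC_ev,0→∞ = 6601.3 + 1884.277 = 8485.577 ng/mL·h
F = (AUC_ev/D_ev)/(AUC_iv/D_iv) = (8485.577/600)/(2325.436/150) = 14.1426/15.5029 = 0.9123

F = 0.912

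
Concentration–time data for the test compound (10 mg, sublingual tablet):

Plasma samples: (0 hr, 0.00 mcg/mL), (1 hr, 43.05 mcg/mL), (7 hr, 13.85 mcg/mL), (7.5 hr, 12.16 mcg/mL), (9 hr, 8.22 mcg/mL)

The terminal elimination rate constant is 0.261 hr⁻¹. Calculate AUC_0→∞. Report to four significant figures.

AUC = 245.5 mcg/mL·hr

Trapezoidal AUC_0→9:
  [0→1]: (0.00+43.05)/2 × 1 = 21.525
  [1→7]: (43.05+13.85)/2 × 6 = 170.7
  [7→7.5]: (13.85+12.16)/2 × 0.5 = 6.5025
  [7.5→9]: (12.16+8.22)/2 × 1.5 = 15.285
  Sum = 214.0125 mcg/mL·hr
Extrapolated tail: C_last / k_e = 8.22 / 0.261 = 31.494
AUC_0→∞ = 214.0125 + 31.494 = 245.5065 mcg/mL·hr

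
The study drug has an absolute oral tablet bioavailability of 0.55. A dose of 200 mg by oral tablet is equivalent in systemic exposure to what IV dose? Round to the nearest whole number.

Systemic exposure from an extravascular dose = F × D_ev, so the equivalent IV dose is F × D_ev.
D_iv = F × D_ev = 0.55 × 200 = 110 mg

D_iv = 110 mg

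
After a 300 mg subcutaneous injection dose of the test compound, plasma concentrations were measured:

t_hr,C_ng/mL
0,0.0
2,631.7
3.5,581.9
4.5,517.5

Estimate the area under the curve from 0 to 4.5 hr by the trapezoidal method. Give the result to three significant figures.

AUC = 2090 ng/mL·hr

Trapezoidal AUC_0→4.5:
  [0→2]: (0.0+631.7)/2 × 2 = 631.7
  [2→3.5]: (631.7+581.9)/2 × 1.5 = 910.2
  [3.5→4.5]: (581.9+517.5)/2 × 1 = 549.7
  Sum = 2091.6 ng/mL·hr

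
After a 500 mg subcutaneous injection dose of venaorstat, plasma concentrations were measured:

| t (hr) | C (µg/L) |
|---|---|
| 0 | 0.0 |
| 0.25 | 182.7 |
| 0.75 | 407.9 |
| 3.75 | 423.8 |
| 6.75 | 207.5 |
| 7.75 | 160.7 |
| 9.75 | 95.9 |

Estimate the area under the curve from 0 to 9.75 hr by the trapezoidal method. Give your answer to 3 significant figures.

AUC = 2810 µg/L·hr

Trapezoidal AUC_0→9.75:
  [0→0.25]: (0.0+182.7)/2 × 0.25 = 22.8375
  [0.25→0.75]: (182.7+407.9)/2 × 0.5 = 147.65
  [0.75→3.75]: (407.9+423.8)/2 × 3 = 1247.55
  [3.75→6.75]: (423.8+207.5)/2 × 3 = 946.95
  [6.75→7.75]: (207.5+160.7)/2 × 1 = 184.1
  [7.75→9.75]: (160.7+95.9)/2 × 2 = 256.6
  Sum = 2805.6875 µg/L·hr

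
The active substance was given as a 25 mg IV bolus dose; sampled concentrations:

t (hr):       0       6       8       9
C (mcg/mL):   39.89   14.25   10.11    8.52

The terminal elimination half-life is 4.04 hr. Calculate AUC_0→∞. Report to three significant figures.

AUC = 246 mcg/mL·hr

Trapezoidal AUC_0→9:
  [0→6]: (39.89+14.25)/2 × 6 = 162.42
  [6→8]: (14.25+10.11)/2 × 2 = 24.36
  [8→9]: (10.11+8.52)/2 × 1 = 9.315
  Sum = 196.095 mcg/mL·hr
k_e = ln2 / t½ = 0.693147 / 4.04 = 0.1716 hr^-1
Extrapolated tail: C_last / k_e = 8.52 / 0.1716 = 49.650
AUC_0→∞ = 196.095 + 49.650 = 245.745 mcg/mL·hr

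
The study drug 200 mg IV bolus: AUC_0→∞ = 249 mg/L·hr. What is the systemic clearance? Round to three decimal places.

CL = 0.803 L/hr

CL = Dose_iv / AUC_0→∞
   = 200 / 249 = 0.803213 L/hr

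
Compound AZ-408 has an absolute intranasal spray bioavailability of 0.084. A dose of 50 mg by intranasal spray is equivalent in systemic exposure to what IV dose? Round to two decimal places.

D_iv = 4.20 mg

Systemic exposure from an extravascular dose = F × D_ev, so the equivalent IV dose is F × D_ev.
D_iv = F × D_ev = 0.084 × 50 = 4.2 mg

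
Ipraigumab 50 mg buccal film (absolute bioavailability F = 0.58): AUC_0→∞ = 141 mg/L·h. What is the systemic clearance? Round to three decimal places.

CL = 0.206 L/h

CL = F × Dose / AUC_0→∞
   = 0.58 × 50 / 141 = 0.205674 L/h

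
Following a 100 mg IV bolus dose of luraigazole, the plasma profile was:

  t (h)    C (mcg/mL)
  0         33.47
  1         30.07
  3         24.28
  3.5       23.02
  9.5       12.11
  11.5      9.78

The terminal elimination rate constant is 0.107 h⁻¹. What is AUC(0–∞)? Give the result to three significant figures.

AUC = 317 mcg/mL·h

Trapezoidal AUC_0→11.5:
  [0→1]: (33.47+30.07)/2 × 1 = 31.77
  [1→3]: (30.07+24.28)/2 × 2 = 54.35
  [3→3.5]: (24.28+23.02)/2 × 0.5 = 11.825
  [3.5→9.5]: (23.02+12.11)/2 × 6 = 105.39
  [9.5→11.5]: (12.11+9.78)/2 × 2 = 21.89
  Sum = 225.225 mcg/mL·h
Extrapolated tail: C_last / k_e = 9.78 / 0.107 = 91.402
AUC_0→∞ = 225.225 + 91.402 = 316.627 mcg/mL·h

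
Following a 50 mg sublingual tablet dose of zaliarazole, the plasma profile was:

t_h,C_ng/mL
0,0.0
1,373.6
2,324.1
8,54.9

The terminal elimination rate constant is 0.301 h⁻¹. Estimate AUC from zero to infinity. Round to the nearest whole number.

Trapezoidal AUC_0→8:
  [0→1]: (0.0+373.6)/2 × 1 = 186.8
  [1→2]: (373.6+324.1)/2 × 1 = 348.85
  [2→8]: (324.1+54.9)/2 × 6 = 1137.0
  Sum = 1672.65 ng/mL·h
Extrapolated tail: C_last / k_e = 54.9 / 0.301 = 182.392
AUC_0→∞ = 1672.65 + 182.392 = 1855.042 ng/mL·h

AUC = 1855 ng/mL·h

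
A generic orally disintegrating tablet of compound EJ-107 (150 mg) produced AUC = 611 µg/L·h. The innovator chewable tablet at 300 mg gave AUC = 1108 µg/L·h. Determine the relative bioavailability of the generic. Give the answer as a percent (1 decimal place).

F_rel = (AUC_test/D_test) / (AUC_ref/D_ref)
      = (611/150) / (1108/300)
      = 4.07333 / 3.69333 = 1.1029 = 110.29%

F_rel = 110.3%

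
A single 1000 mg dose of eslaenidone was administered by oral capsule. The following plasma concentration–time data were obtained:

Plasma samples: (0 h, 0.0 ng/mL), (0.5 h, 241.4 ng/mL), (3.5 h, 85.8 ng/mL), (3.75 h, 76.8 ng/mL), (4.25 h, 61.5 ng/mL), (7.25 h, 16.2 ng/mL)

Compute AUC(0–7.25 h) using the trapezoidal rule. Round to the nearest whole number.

Trapezoidal AUC_0→7.25:
  [0→0.5]: (0.0+241.4)/2 × 0.5 = 60.35
  [0.5→3.5]: (241.4+85.8)/2 × 3 = 490.8
  [3.5→3.75]: (85.8+76.8)/2 × 0.25 = 20.325
  [3.75→4.25]: (76.8+61.5)/2 × 0.5 = 34.575
  [4.25→7.25]: (61.5+16.2)/2 × 3 = 116.55
  Sum = 722.6 ng/mL·h

AUC = 723 ng/mL·h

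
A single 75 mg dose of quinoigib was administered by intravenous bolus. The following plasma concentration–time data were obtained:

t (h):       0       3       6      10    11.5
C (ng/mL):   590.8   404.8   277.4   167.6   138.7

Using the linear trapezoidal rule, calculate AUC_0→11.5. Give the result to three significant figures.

Trapezoidal AUC_0→11.5:
  [0→3]: (590.8+404.8)/2 × 3 = 1493.4
  [3→6]: (404.8+277.4)/2 × 3 = 1023.3
  [6→10]: (277.4+167.6)/2 × 4 = 890.0
  [10→11.5]: (167.6+138.7)/2 × 1.5 = 229.725
  Sum = 3636.425 ng/mL·h

AUC = 3640 ng/mL·h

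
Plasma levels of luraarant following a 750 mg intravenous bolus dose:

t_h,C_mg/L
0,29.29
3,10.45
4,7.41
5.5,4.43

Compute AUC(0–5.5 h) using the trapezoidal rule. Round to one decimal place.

AUC = 77.4 mg/L·h

Trapezoidal AUC_0→5.5:
  [0→3]: (29.29+10.45)/2 × 3 = 59.61
  [3→4]: (10.45+7.41)/2 × 1 = 8.93
  [4→5.5]: (7.41+4.43)/2 × 1.5 = 8.88
  Sum = 77.42 mg/L·h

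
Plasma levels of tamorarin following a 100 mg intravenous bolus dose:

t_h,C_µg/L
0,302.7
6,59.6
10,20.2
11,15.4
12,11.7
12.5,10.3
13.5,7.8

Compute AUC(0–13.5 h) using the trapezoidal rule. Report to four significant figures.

Trapezoidal AUC_0→13.5:
  [0→6]: (302.7+59.6)/2 × 6 = 1086.9
  [6→10]: (59.6+20.2)/2 × 4 = 159.6
  [10→11]: (20.2+15.4)/2 × 1 = 17.8
  [11→12]: (15.4+11.7)/2 × 1 = 13.55
  [12→12.5]: (11.7+10.3)/2 × 0.5 = 5.5
  [12.5→13.5]: (10.3+7.8)/2 × 1 = 9.05
  Sum = 1292.4 µg/L·h

AUC = 1292 µg/L·h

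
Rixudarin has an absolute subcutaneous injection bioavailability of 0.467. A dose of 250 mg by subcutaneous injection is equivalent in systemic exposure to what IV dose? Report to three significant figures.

D_iv = 117 mg

Systemic exposure from an extravascular dose = F × D_ev, so the equivalent IV dose is F × D_ev.
D_iv = F × D_ev = 0.467 × 250 = 116.75 mg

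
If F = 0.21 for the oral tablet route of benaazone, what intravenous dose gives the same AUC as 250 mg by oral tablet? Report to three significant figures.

D_iv = 52.5 mg

Systemic exposure from an extravascular dose = F × D_ev, so the equivalent IV dose is F × D_ev.
D_iv = F × D_ev = 0.21 × 250 = 52.5 mg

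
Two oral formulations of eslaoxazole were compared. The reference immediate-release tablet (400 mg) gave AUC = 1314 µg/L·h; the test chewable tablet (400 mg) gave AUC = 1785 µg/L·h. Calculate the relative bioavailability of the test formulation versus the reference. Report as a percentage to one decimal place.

F_rel = 135.8%

F_rel = (AUC_test/D_test) / (AUC_ref/D_ref)
      = (1785/400) / (1314/400)
      = 4.4625 / 3.285 = 1.3584 = 135.84%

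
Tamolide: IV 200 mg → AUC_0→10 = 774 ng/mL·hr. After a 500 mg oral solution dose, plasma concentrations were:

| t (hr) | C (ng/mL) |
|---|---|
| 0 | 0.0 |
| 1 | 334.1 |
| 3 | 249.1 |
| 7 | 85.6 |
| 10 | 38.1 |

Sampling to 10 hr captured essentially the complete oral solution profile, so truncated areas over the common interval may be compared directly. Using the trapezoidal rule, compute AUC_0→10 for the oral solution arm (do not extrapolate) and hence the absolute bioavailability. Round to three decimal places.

Trapezoidal AUC_0→10 (oral solution):
  [0→1]: (0.0+334.1)/2 × 1 = 167.05
  [1→3]: (334.1+249.1)/2 × 2 = 583.2
  [3→7]: (249.1+85.6)/2 × 4 = 669.4
  [7→10]: (85.6+38.1)/2 × 3 = 185.55
  Sum = 1605.2 ng/mL·hr
F = (AUC_ev/D_ev)/(AUC_iv/D_iv) = (1605.2/500)/(774/200) = 3.2104/3.87 = 0.8296

F = 0.830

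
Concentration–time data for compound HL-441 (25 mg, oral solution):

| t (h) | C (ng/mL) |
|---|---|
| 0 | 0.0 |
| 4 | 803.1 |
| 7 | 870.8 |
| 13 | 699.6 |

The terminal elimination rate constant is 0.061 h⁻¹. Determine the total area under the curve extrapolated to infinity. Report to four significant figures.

Trapezoidal AUC_0→13:
  [0→4]: (0.0+803.1)/2 × 4 = 1606.2
  [4→7]: (803.1+870.8)/2 × 3 = 2510.85
  [7→13]: (870.8+699.6)/2 × 6 = 4711.2
  Sum = 8828.25 ng/mL·h
Extrapolated tail: C_last / k_e = 699.6 / 0.061 = 11468.852
AUC_0→∞ = 8828.25 + 11468.852 = 20297.102 ng/mL·h

AUC = 20300 ng/mL·h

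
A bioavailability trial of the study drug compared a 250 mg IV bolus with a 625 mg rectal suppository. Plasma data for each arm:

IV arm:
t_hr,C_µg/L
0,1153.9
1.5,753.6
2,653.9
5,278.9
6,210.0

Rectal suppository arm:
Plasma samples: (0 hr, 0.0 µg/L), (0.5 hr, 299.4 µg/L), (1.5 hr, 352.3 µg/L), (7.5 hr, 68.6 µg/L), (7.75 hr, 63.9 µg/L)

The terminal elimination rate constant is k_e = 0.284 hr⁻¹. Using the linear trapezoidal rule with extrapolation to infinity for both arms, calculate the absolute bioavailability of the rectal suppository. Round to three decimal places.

F = 0.183

Trapezoidal AUC_0→6 (IV):
  [0→1.5]: (1153.9+753.6)/2 × 1.5 = 1430.625
  [1.5→2]: (753.6+653.9)/2 × 0.5 = 351.875
  [2→5]: (653.9+278.9)/2 × 3 = 1399.2
  [5→6]: (278.9+210.0)/2 × 1 = 244.45
  Sum = 3426.15 µg/L·hr
IV tail: 210.0/0.284 = 739.437; AUC_iv,0→∞ = 3426.15 + 739.437 = 4165.587 µg/L·hr
Trapezoidal AUC_0→7.75 (rectal suppository):
  [0→0.5]: (0.0+299.4)/2 × 0.5 = 74.85
  [0.5→1.5]: (299.4+352.3)/2 × 1 = 325.85
  [1.5→7.5]: (352.3+68.6)/2 × 6 = 1262.7
  [7.5→7.75]: (68.6+63.9)/2 × 0.25 = 16.5625
  Sum = 1679.9625 µg/L·hr
rectal suppository tail: 63.9/0.284 = 225.000; AUC_ev,0→∞ = 1679.9625 + 225.000 = 1904.9625 µg/L·hr
F = (AUC_ev/D_ev)/(AUC_iv/D_iv) = (1904.9625/625)/(4165.587/250) = 3.04794/16.662348 = 0.1829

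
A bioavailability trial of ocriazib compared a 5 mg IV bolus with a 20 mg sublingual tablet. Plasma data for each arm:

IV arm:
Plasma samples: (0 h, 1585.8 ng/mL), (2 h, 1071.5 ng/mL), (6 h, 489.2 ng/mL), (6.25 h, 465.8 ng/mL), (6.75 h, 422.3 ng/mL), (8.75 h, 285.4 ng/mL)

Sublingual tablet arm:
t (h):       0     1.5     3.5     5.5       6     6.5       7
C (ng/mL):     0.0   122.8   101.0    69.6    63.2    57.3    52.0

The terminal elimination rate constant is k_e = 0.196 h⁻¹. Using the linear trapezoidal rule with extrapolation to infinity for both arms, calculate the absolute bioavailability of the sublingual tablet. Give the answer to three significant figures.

F = 0.0254

Trapezoidal AUC_0→8.75 (IV):
  [0→2]: (1585.8+1071.5)/2 × 2 = 2657.3
  [2→6]: (1071.5+489.2)/2 × 4 = 3121.4
  [6→6.25]: (489.2+465.8)/2 × 0.25 = 119.375
  [6.25→6.75]: (465.8+422.3)/2 × 0.5 = 222.025
  [6.75→8.75]: (422.3+285.4)/2 × 2 = 707.7
  Sum = 6827.8 ng/mL·h
IV tail: 285.4/0.196 = 1456.122; AUC_iv,0→∞ = 6827.8 + 1456.122 = 8283.922 ng/mL·h
Trapezoidal AUC_0→7 (sublingual tablet):
  [0→1.5]: (0.0+122.8)/2 × 1.5 = 92.1
  [1.5→3.5]: (122.8+101.0)/2 × 2 = 223.8
  [3.5→5.5]: (101.0+69.6)/2 × 2 = 170.6
  [5.5→6]: (69.6+63.2)/2 × 0.5 = 33.2
  [6→6.5]: (63.2+57.3)/2 × 0.5 = 30.125
  [6.5→7]: (57.3+52.0)/2 × 0.5 = 27.325
  Sum = 577.15 ng/mL·h
sublingual tablet tail: 52.0/0.196 = 265.306; AUC_ev,0→∞ = 577.15 + 265.306 = 842.456 ng/mL·h
F = (AUC_ev/D_ev)/(AUC_iv/D_iv) = (842.456/20)/(8283.922/5) = 42.1228/1656.7844 = 0.0254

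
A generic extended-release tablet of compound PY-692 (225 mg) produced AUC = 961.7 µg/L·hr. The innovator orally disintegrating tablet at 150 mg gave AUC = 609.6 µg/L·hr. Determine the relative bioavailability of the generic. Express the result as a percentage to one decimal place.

F_rel = (AUC_test/D_test) / (AUC_ref/D_ref)
      = (961.7/225) / (609.6/150)
      = 4.27422 / 4.064 = 1.0517 = 105.17%

F_rel = 105.2%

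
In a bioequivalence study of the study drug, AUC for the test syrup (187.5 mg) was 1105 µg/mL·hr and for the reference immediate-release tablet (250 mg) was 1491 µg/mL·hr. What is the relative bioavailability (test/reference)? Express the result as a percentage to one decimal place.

F_rel = (AUC_test/D_test) / (AUC_ref/D_ref)
      = (1105/187.5) / (1491/250)
      = 5.89333 / 5.964 = 0.9882 = 98.82%

F_rel = 98.8%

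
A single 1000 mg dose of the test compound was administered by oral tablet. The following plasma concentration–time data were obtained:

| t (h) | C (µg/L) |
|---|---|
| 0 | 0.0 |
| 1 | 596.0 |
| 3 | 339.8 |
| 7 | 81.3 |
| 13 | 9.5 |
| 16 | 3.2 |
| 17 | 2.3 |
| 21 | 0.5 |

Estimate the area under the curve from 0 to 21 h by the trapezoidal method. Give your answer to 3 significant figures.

AUC = 2380 µg/L·h

Trapezoidal AUC_0→21:
  [0→1]: (0.0+596.0)/2 × 1 = 298.0
  [1→3]: (596.0+339.8)/2 × 2 = 935.8
  [3→7]: (339.8+81.3)/2 × 4 = 842.2
  [7→13]: (81.3+9.5)/2 × 6 = 272.4
  [13→16]: (9.5+3.2)/2 × 3 = 19.05
  [16→17]: (3.2+2.3)/2 × 1 = 2.75
  [17→21]: (2.3+0.5)/2 × 4 = 5.6
  Sum = 2375.8 µg/L·h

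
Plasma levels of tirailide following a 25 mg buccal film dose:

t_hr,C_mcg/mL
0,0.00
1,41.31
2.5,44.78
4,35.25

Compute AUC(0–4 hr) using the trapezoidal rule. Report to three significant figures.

AUC = 145 mcg/mL·hr

Trapezoidal AUC_0→4:
  [0→1]: (0.00+41.31)/2 × 1 = 20.655
  [1→2.5]: (41.31+44.78)/2 × 1.5 = 64.5675
  [2.5→4]: (44.78+35.25)/2 × 1.5 = 60.0225
  Sum = 145.245 mcg/mL·hr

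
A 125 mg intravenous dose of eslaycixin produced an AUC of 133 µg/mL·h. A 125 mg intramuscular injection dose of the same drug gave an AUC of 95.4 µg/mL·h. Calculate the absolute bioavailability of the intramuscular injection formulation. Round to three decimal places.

F = (AUC_ev / D_ev) / (AUC_iv / D_iv)
  = (95.4/125) / (133/125)
  = 0.7632 / 1.064 = 0.7173

F = 0.717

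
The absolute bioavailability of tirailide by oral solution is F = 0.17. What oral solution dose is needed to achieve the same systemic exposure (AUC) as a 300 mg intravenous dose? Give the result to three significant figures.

D_oral = 1760 mg

For equal systemic exposure: F × D_ev = D_iv
D_ev = D_iv / F = 300 / 0.17 = 1764.71 mg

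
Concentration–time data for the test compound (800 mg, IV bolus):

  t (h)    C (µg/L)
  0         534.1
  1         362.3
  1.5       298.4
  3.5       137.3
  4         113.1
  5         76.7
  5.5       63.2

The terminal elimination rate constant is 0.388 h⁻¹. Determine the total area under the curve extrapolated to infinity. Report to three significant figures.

AUC = 1400 µg/L·h

Trapezoidal AUC_0→5.5:
  [0→1]: (534.1+362.3)/2 × 1 = 448.2
  [1→1.5]: (362.3+298.4)/2 × 0.5 = 165.175
  [1.5→3.5]: (298.4+137.3)/2 × 2 = 435.7
  [3.5→4]: (137.3+113.1)/2 × 0.5 = 62.6
  [4→5]: (113.1+76.7)/2 × 1 = 94.9
  [5→5.5]: (76.7+63.2)/2 × 0.5 = 34.975
  Sum = 1241.55 µg/L·h
Extrapolated tail: C_last / k_e = 63.2 / 0.388 = 162.887
AUC_0→∞ = 1241.55 + 162.887 = 1404.437 µg/L·h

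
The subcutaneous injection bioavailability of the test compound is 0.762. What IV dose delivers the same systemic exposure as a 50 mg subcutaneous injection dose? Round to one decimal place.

Systemic exposure from an extravascular dose = F × D_ev, so the equivalent IV dose is F × D_ev.
D_iv = F × D_ev = 0.762 × 50 = 38.1 mg

D_iv = 38.1 mg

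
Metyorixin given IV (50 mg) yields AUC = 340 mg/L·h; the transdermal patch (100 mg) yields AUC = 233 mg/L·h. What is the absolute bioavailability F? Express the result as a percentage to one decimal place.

F = 34.3%

F = (AUC_ev / D_ev) / (AUC_iv / D_iv)
  = (233/100) / (340/50)
  = 2.33 / 6.8 = 0.3426
  = 34.26%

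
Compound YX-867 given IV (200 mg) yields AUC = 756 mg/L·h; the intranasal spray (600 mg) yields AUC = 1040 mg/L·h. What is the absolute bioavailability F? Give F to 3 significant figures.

F = 0.459

F = (AUC_ev / D_ev) / (AUC_iv / D_iv)
  = (1040/600) / (756/200)
  = 1.73333 / 3.78 = 0.4586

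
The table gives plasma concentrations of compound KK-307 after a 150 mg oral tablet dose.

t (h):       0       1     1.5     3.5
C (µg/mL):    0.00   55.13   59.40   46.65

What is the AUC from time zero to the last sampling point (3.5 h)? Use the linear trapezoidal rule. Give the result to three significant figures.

Trapezoidal AUC_0→3.5:
  [0→1]: (0.00+55.13)/2 × 1 = 27.565
  [1→1.5]: (55.13+59.40)/2 × 0.5 = 28.6325
  [1.5→3.5]: (59.40+46.65)/2 × 2 = 106.05
  Sum = 162.2475 µg/mL·h

AUC = 162 µg/mL·h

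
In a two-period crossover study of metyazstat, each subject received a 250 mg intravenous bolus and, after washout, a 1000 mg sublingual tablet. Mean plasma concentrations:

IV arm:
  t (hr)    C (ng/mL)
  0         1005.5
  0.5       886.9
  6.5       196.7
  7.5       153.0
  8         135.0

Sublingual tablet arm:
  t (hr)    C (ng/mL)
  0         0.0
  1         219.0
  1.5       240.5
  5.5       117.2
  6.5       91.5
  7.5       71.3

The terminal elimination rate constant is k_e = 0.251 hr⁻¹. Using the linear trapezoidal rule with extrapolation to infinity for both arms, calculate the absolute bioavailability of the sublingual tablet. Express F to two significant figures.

F = 0.078

Trapezoidal AUC_0→8 (IV):
  [0→0.5]: (1005.5+886.9)/2 × 0.5 = 473.1
  [0.5→6.5]: (886.9+196.7)/2 × 6 = 3250.8
  [6.5→7.5]: (196.7+153.0)/2 × 1 = 174.85
  [7.5→8]: (153.0+135.0)/2 × 0.5 = 72.0
  Sum = 3970.75 ng/mL·hr
IV tail: 135.0/0.251 = 537.849; AUC_iv,0→∞ = 3970.75 + 537.849 = 4508.599 ng/mL·hr
Trapezoidal AUC_0→7.5 (sublingual tablet):
  [0→1]: (0.0+219.0)/2 × 1 = 109.5
  [1→1.5]: (219.0+240.5)/2 × 0.5 = 114.875
  [1.5→5.5]: (240.5+117.2)/2 × 4 = 715.4
  [5.5→6.5]: (117.2+91.5)/2 × 1 = 104.35
  [6.5→7.5]: (91.5+71.3)/2 × 1 = 81.4
  Sum = 1125.525 ng/mL·hr
sublingual tablet tail: 71.3/0.251 = 284.064; AUC_ev,0→∞ = 1125.525 + 284.064 = 1409.589 ng/mL·hr
F = (AUC_ev/D_ev)/(AUC_iv/D_iv) = (1409.589/1000)/(4508.599/250) = 1.409589/18.034396 = 0.0782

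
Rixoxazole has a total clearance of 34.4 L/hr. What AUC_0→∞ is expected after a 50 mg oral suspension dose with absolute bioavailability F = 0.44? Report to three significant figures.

AUC_0→∞ = F × Dose / CL
        = 0.44 × 50 / 34.4 = 0.639535 mg/L·hr

AUC = 0.640 mg/L·hr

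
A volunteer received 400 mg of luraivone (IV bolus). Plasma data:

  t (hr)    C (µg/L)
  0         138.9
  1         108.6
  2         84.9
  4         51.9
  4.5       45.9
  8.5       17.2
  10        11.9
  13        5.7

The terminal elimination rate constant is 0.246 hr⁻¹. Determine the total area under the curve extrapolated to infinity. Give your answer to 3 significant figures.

Trapezoidal AUC_0→13:
  [0→1]: (138.9+108.6)/2 × 1 = 123.75
  [1→2]: (108.6+84.9)/2 × 1 = 96.75
  [2→4]: (84.9+51.9)/2 × 2 = 136.8
  [4→4.5]: (51.9+45.9)/2 × 0.5 = 24.45
  [4.5→8.5]: (45.9+17.2)/2 × 4 = 126.2
  [8.5→10]: (17.2+11.9)/2 × 1.5 = 21.825
  [10→13]: (11.9+5.7)/2 × 3 = 26.4
  Sum = 556.175 µg/L·hr
Extrapolated tail: C_last / k_e = 5.7 / 0.246 = 23.171
AUC_0→∞ = 556.175 + 23.171 = 579.346 µg/L·hr

AUC = 579 µg/L·hr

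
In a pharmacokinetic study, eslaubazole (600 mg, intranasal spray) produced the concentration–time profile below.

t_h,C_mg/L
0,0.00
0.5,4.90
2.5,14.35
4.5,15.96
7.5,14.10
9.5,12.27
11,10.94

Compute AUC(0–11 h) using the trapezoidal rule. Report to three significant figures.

Trapezoidal AUC_0→11:
  [0→0.5]: (0.00+4.90)/2 × 0.5 = 1.225
  [0.5→2.5]: (4.90+14.35)/2 × 2 = 19.25
  [2.5→4.5]: (14.35+15.96)/2 × 2 = 30.31
  [4.5→7.5]: (15.96+14.10)/2 × 3 = 45.09
  [7.5→9.5]: (14.10+12.27)/2 × 2 = 26.37
  [9.5→11]: (12.27+10.94)/2 × 1.5 = 17.4075
  Sum = 139.6525 mg/L·h

AUC = 140 mg/L·h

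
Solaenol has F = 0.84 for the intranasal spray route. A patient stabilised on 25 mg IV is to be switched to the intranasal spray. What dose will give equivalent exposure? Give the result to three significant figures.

D_intranasal = 29.8 mg

For equal systemic exposure: F × D_ev = D_iv
D_ev = D_iv / F = 25 / 0.84 = 29.7619 mg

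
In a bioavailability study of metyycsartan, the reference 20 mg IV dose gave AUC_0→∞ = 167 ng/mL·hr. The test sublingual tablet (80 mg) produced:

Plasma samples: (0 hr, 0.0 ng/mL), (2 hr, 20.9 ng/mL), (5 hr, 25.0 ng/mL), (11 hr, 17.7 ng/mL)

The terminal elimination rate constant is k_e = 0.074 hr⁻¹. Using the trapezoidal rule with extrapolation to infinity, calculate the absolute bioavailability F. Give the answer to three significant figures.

F = 0.684

Trapezoidal AUC_0→11 (sublingual tablet):
  [0→2]: (0.0+20.9)/2 × 2 = 20.9
  [2→5]: (20.9+25.0)/2 × 3 = 68.85
  [5→11]: (25.0+17.7)/2 × 6 = 128.1
  Sum = 217.85 ng/mL·hr
Tail: C_last/k_e = 17.7/0.074 = 239.189
AUC_0→∞ (sublingual tablet) = 217.85 + 239.189 = 457.039 ng/mL·hr
F = (AUC_ev/D_ev)/(AUC_iv/D_iv) = (457.039/80)/(167/20) = 5.7129875/8.35 = 0.6842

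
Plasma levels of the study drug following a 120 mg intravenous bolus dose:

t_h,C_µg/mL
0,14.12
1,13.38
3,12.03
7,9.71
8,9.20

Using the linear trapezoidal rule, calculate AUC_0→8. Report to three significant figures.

AUC = 92.1 µg/mL·h

Trapezoidal AUC_0→8:
  [0→1]: (14.12+13.38)/2 × 1 = 13.75
  [1→3]: (13.38+12.03)/2 × 2 = 25.41
  [3→7]: (12.03+9.71)/2 × 4 = 43.48
  [7→8]: (9.71+9.20)/2 × 1 = 9.455
  Sum = 92.095 µg/mL·h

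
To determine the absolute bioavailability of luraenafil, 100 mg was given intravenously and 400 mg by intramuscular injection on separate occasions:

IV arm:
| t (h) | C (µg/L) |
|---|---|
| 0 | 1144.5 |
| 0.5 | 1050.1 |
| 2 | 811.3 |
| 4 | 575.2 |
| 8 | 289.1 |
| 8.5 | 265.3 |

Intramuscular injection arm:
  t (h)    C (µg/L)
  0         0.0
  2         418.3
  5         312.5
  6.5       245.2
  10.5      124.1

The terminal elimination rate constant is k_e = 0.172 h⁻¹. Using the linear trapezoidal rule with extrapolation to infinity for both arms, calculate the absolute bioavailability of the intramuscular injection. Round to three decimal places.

F = 0.126

Trapezoidal AUC_0→8.5 (IV):
  [0→0.5]: (1144.5+1050.1)/2 × 0.5 = 548.65
  [0.5→2]: (1050.1+811.3)/2 × 1.5 = 1396.05
  [2→4]: (811.3+575.2)/2 × 2 = 1386.5
  [4→8]: (575.2+289.1)/2 × 4 = 1728.6
  [8→8.5]: (289.1+265.3)/2 × 0.5 = 138.6
  Sum = 5198.4 µg/L·h
IV tail: 265.3/0.172 = 1542.442; AUC_iv,0→∞ = 5198.4 + 1542.442 = 6740.842 µg/L·h
Trapezoidal AUC_0→10.5 (intramuscular injection):
  [0→2]: (0.0+418.3)/2 × 2 = 418.3
  [2→5]: (418.3+312.5)/2 × 3 = 1096.2
  [5→6.5]: (312.5+245.2)/2 × 1.5 = 418.275
  [6.5→10.5]: (245.2+124.1)/2 × 4 = 738.6
  Sum = 2671.375 µg/L·h
intramuscular injection tail: 124.1/0.172 = 721.512; AUC_ev,0→∞ = 2671.375 + 721.512 = 3392.887 µg/L·h
F = (AUC_ev/D_ev)/(AUC_iv/D_iv) = (3392.887/400)/(6740.842/100) = 8.4822175/67.40842 = 0.1258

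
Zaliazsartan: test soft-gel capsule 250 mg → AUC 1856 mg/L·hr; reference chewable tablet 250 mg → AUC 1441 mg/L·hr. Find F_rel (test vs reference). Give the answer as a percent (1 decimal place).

F_rel = 128.8%

F_rel = (AUC_test/D_test) / (AUC_ref/D_ref)
      = (1856/250) / (1441/250)
      = 7.424 / 5.764 = 1.2880 = 128.80%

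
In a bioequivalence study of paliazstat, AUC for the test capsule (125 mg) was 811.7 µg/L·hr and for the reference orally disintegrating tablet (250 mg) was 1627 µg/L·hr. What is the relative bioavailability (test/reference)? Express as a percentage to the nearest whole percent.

F_rel = (AUC_test/D_test) / (AUC_ref/D_ref)
      = (811.7/125) / (1627/250)
      = 6.4936 / 6.508 = 0.9978 = 99.78%

F_rel = 100%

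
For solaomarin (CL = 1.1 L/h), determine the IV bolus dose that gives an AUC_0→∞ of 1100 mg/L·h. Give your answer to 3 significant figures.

Dose = 1210 mg

Dose_iv = CL × AUC_0→∞
     = 1.1 × 1100 = 1210 mg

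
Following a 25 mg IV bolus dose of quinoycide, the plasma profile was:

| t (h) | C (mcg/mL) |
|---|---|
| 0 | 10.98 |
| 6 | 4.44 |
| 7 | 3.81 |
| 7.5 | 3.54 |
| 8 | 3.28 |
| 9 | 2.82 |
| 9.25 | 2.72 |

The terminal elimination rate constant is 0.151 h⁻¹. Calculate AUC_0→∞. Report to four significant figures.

AUC = 75.68 mcg/mL·h

Trapezoidal AUC_0→9.25:
  [0→6]: (10.98+4.44)/2 × 6 = 46.26
  [6→7]: (4.44+3.81)/2 × 1 = 4.125
  [7→7.5]: (3.81+3.54)/2 × 0.5 = 1.8375
  [7.5→8]: (3.54+3.28)/2 × 0.5 = 1.705
  [8→9]: (3.28+2.82)/2 × 1 = 3.05
  [9→9.25]: (2.82+2.72)/2 × 0.25 = 0.6925
  Sum = 57.67 mcg/mL·h
Extrapolated tail: C_last / k_e = 2.72 / 0.151 = 18.013
AUC_0→∞ = 57.67 + 18.013 = 75.683 mcg/mL·h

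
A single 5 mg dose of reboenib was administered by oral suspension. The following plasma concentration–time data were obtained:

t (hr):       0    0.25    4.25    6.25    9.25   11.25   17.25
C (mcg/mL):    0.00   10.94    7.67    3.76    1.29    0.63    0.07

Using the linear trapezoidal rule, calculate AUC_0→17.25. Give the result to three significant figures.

AUC = 61.6 mcg/mL·hr

Trapezoidal AUC_0→17.25:
  [0→0.25]: (0.00+10.94)/2 × 0.25 = 1.3675
  [0.25→4.25]: (10.94+7.67)/2 × 4 = 37.22
  [4.25→6.25]: (7.67+3.76)/2 × 2 = 11.43
  [6.25→9.25]: (3.76+1.29)/2 × 3 = 7.575
  [9.25→11.25]: (1.29+0.63)/2 × 2 = 1.92
  [11.25→17.25]: (0.63+0.07)/2 × 6 = 2.1
  Sum = 61.6125 mcg/mL·hr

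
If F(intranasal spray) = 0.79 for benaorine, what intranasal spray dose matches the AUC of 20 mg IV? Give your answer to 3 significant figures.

For equal systemic exposure: F × D_ev = D_iv
D_ev = D_iv / F = 20 / 0.79 = 25.3165 mg

D_intranasal = 25.3 mg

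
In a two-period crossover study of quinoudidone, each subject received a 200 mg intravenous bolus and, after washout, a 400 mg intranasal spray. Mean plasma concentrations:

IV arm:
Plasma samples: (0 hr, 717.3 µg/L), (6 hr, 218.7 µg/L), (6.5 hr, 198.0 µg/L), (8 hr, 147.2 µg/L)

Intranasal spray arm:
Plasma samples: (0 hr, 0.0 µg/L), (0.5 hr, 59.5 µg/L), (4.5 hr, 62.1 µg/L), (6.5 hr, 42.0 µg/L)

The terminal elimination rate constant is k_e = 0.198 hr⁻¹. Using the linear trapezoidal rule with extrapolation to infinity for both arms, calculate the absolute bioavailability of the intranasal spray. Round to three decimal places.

F = 0.073

Trapezoidal AUC_0→8 (IV):
  [0→6]: (717.3+218.7)/2 × 6 = 2808.0
  [6→6.5]: (218.7+198.0)/2 × 0.5 = 104.175
  [6.5→8]: (198.0+147.2)/2 × 1.5 = 258.9
  Sum = 3171.075 µg/L·hr
IV tail: 147.2/0.198 = 743.434; AUC_iv,0→∞ = 3171.075 + 743.434 = 3914.509 µg/L·hr
Trapezoidal AUC_0→6.5 (intranasal spray):
  [0→0.5]: (0.0+59.5)/2 × 0.5 = 14.875
  [0.5→4.5]: (59.5+62.1)/2 × 4 = 243.2
  [4.5→6.5]: (62.1+42.0)/2 × 2 = 104.1
  Sum = 362.175 µg/L·hr
intranasal spray tail: 42.0/0.198 = 212.121; AUC_ev,0→∞ = 362.175 + 212.121 = 574.296 µg/L·hr
F = (AUC_ev/D_ev)/(AUC_iv/D_iv) = (574.296/400)/(3914.509/200) = 1.43574/19.572545 = 0.0734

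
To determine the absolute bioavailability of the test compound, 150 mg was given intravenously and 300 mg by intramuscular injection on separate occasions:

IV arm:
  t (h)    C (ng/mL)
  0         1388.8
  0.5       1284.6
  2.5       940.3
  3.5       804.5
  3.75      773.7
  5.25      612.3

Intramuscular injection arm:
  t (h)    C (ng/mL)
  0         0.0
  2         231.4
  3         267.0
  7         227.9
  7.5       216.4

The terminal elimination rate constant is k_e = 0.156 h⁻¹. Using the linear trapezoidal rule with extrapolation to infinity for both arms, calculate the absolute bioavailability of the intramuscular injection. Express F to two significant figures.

Trapezoidal AUC_0→5.25 (IV):
  [0→0.5]: (1388.8+1284.6)/2 × 0.5 = 668.35
  [0.5→2.5]: (1284.6+940.3)/2 × 2 = 2224.9
  [2.5→3.5]: (940.3+804.5)/2 × 1 = 872.4
  [3.5→3.75]: (804.5+773.7)/2 × 0.25 = 197.275
  [3.75→5.25]: (773.7+612.3)/2 × 1.5 = 1039.5
  Sum = 5002.425 ng/mL·h
IV tail: 612.3/0.156 = 3925.000; AUC_iv,0→∞ = 5002.425 + 3925.000 = 8927.425 ng/mL·h
Trapezoidal AUC_0→7.5 (intramuscular injection):
  [0→2]: (0.0+231.4)/2 × 2 = 231.4
  [2→3]: (231.4+267.0)/2 × 1 = 249.2
  [3→7]: (267.0+227.9)/2 × 4 = 989.8
  [7→7.5]: (227.9+216.4)/2 × 0.5 = 111.075
  Sum = 1581.475 ng/mL·h
intramuscular injection tail: 216.4/0.156 = 1387.179; AUC_ev,0→∞ = 1581.475 + 1387.179 = 2968.654 ng/mL·h
F = (AUC_ev/D_ev)/(AUC_iv/D_iv) = (2968.654/300)/(8927.425/150) = 9.89551/59.5162 = 0.1663

F = 0.17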